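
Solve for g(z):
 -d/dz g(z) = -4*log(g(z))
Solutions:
 li(g(z)) = C1 + 4*z


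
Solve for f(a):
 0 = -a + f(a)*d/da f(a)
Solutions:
 f(a) = -sqrt(C1 + a^2)
 f(a) = sqrt(C1 + a^2)


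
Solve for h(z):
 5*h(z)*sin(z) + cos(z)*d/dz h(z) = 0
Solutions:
 h(z) = C1*cos(z)^5


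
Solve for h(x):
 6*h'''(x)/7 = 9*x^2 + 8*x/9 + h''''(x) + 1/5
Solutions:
 h(x) = C1 + C2*x + C3*x^2 + C4*exp(6*x/7) + 7*x^5/40 + 1379*x^4/1296 + 48643*x^3/9720


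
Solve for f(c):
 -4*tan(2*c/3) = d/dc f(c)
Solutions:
 f(c) = C1 + 6*log(cos(2*c/3))


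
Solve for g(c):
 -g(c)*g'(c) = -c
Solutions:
 g(c) = -sqrt(C1 + c^2)
 g(c) = sqrt(C1 + c^2)


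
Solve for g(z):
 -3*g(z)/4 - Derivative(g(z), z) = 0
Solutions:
 g(z) = C1*exp(-3*z/4)


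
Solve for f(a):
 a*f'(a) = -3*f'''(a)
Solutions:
 f(a) = C1 + Integral(C2*airyai(-3^(2/3)*a/3) + C3*airybi(-3^(2/3)*a/3), a)


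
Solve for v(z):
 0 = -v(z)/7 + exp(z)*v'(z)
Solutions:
 v(z) = C1*exp(-exp(-z)/7)


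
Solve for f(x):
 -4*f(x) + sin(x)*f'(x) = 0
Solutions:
 f(x) = C1*(cos(x)^2 - 2*cos(x) + 1)/(cos(x)^2 + 2*cos(x) + 1)


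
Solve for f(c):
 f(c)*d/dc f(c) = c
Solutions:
 f(c) = -sqrt(C1 + c^2)
 f(c) = sqrt(C1 + c^2)


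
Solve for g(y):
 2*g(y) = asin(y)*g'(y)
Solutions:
 g(y) = C1*exp(2*Integral(1/asin(y), y))


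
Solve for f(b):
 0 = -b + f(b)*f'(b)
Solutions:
 f(b) = -sqrt(C1 + b^2)
 f(b) = sqrt(C1 + b^2)


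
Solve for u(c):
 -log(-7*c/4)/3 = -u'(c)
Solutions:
 u(c) = C1 + c*log(-c)/3 + c*(-2*log(2) - 1 + log(7))/3


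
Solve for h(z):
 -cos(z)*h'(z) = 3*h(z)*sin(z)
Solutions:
 h(z) = C1*cos(z)^3


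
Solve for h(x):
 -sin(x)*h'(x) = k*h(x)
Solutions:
 h(x) = C1*exp(k*(-log(cos(x) - 1) + log(cos(x) + 1))/2)


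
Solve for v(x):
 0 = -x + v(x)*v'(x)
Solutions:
 v(x) = -sqrt(C1 + x^2)
 v(x) = sqrt(C1 + x^2)


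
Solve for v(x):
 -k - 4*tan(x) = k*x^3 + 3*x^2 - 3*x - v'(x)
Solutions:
 v(x) = C1 + k*x^4/4 + k*x + x^3 - 3*x^2/2 - 4*log(cos(x))


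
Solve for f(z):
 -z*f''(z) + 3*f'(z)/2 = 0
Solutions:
 f(z) = C1 + C2*z^(5/2)


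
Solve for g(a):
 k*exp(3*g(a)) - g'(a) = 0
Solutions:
 g(a) = log(-1/(C1 + 3*a*k))/3
 g(a) = log((-1/(C1 + a*k))^(1/3)*(-3^(2/3) - 3*3^(1/6)*I)/6)
 g(a) = log((-1/(C1 + a*k))^(1/3)*(-3^(2/3) + 3*3^(1/6)*I)/6)


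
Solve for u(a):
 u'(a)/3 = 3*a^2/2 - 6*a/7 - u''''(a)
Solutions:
 u(a) = C1 + C4*exp(-3^(2/3)*a/3) + 3*a^3/2 - 9*a^2/7 + (C2*sin(3^(1/6)*a/2) + C3*cos(3^(1/6)*a/2))*exp(3^(2/3)*a/6)


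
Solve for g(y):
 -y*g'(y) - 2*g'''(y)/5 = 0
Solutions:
 g(y) = C1 + Integral(C2*airyai(-2^(2/3)*5^(1/3)*y/2) + C3*airybi(-2^(2/3)*5^(1/3)*y/2), y)


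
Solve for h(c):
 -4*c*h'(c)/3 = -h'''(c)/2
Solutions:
 h(c) = C1 + Integral(C2*airyai(2*3^(2/3)*c/3) + C3*airybi(2*3^(2/3)*c/3), c)


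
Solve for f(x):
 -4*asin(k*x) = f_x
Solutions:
 f(x) = C1 - 4*Piecewise((x*asin(k*x) + sqrt(-k^2*x^2 + 1)/k, Ne(k, 0)), (0, True))


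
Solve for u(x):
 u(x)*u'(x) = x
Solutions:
 u(x) = -sqrt(C1 + x^2)
 u(x) = sqrt(C1 + x^2)


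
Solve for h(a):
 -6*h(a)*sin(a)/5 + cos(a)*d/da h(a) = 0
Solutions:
 h(a) = C1/cos(a)^(6/5)


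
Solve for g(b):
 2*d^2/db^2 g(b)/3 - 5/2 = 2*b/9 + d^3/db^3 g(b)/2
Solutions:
 g(b) = C1 + C2*b + C3*exp(4*b/3) + b^3/18 + 2*b^2


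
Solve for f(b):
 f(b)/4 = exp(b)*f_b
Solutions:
 f(b) = C1*exp(-exp(-b)/4)


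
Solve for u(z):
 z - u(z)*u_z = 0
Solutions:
 u(z) = -sqrt(C1 + z^2)
 u(z) = sqrt(C1 + z^2)


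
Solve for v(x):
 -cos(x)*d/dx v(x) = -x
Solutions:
 v(x) = C1 + Integral(x/cos(x), x)


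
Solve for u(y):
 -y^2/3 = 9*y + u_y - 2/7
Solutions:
 u(y) = C1 - y^3/9 - 9*y^2/2 + 2*y/7


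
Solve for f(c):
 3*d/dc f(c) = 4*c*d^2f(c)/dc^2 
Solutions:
 f(c) = C1 + C2*c^(7/4)


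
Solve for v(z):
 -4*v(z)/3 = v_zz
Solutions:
 v(z) = C1*sin(2*sqrt(3)*z/3) + C2*cos(2*sqrt(3)*z/3)


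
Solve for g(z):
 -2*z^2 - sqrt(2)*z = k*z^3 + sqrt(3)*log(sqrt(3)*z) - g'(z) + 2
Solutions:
 g(z) = C1 + k*z^4/4 + 2*z^3/3 + sqrt(2)*z^2/2 + sqrt(3)*z*log(z) - sqrt(3)*z + sqrt(3)*z*log(3)/2 + 2*z


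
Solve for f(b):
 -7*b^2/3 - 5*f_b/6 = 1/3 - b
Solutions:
 f(b) = C1 - 14*b^3/15 + 3*b^2/5 - 2*b/5


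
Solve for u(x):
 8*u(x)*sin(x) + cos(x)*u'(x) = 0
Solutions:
 u(x) = C1*cos(x)^8


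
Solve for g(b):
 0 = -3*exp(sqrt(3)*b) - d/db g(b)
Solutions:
 g(b) = C1 - sqrt(3)*exp(sqrt(3)*b)


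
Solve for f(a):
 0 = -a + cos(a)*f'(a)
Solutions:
 f(a) = C1 + Integral(a/cos(a), a)


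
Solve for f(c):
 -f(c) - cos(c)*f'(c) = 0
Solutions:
 f(c) = C1*sqrt(sin(c) - 1)/sqrt(sin(c) + 1)


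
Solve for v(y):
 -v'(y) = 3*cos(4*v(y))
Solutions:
 v(y) = -asin((C1 + exp(24*y))/(C1 - exp(24*y)))/4 + pi/4
 v(y) = asin((C1 + exp(24*y))/(C1 - exp(24*y)))/4


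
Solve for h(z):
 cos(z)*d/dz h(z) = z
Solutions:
 h(z) = C1 + Integral(z/cos(z), z)


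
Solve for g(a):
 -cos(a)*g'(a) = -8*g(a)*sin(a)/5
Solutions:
 g(a) = C1/cos(a)^(8/5)


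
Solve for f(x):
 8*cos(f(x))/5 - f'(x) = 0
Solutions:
 -8*x/5 - log(sin(f(x)) - 1)/2 + log(sin(f(x)) + 1)/2 = C1


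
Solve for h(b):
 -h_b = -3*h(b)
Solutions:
 h(b) = C1*exp(3*b)


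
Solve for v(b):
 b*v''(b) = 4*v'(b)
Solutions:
 v(b) = C1 + C2*b^5


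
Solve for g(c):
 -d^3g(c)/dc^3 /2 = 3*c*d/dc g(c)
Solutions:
 g(c) = C1 + Integral(C2*airyai(-6^(1/3)*c) + C3*airybi(-6^(1/3)*c), c)


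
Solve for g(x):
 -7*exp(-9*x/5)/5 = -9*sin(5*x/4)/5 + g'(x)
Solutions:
 g(x) = C1 - 36*cos(5*x/4)/25 + 7*exp(-9*x/5)/9


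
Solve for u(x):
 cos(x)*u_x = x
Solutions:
 u(x) = C1 + Integral(x/cos(x), x)


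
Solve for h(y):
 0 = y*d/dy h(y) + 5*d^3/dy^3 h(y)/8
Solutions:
 h(y) = C1 + Integral(C2*airyai(-2*5^(2/3)*y/5) + C3*airybi(-2*5^(2/3)*y/5), y)


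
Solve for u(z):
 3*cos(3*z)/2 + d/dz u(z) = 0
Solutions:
 u(z) = C1 - sin(3*z)/2


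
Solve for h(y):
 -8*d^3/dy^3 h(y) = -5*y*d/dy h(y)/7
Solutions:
 h(y) = C1 + Integral(C2*airyai(5^(1/3)*7^(2/3)*y/14) + C3*airybi(5^(1/3)*7^(2/3)*y/14), y)


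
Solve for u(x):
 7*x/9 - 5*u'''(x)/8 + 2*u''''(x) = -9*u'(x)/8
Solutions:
 u(x) = C1 + C2*exp(x*(25/(144*sqrt(46281) + 30979)^(1/3) + 10 + (144*sqrt(46281) + 30979)^(1/3))/96)*sin(sqrt(3)*x*(-(144*sqrt(46281) + 30979)^(1/3) + 25/(144*sqrt(46281) + 30979)^(1/3))/96) + C3*exp(x*(25/(144*sqrt(46281) + 30979)^(1/3) + 10 + (144*sqrt(46281) + 30979)^(1/3))/96)*cos(sqrt(3)*x*(-(144*sqrt(46281) + 30979)^(1/3) + 25/(144*sqrt(46281) + 30979)^(1/3))/96) + C4*exp(x*(-(144*sqrt(46281) + 30979)^(1/3) - 25/(144*sqrt(46281) + 30979)^(1/3) + 5)/48) - 28*x^2/81


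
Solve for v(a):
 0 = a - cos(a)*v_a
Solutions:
 v(a) = C1 + Integral(a/cos(a), a)


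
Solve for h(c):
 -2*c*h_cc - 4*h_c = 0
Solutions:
 h(c) = C1 + C2/c


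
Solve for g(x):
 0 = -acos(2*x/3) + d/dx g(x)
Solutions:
 g(x) = C1 + x*acos(2*x/3) - sqrt(9 - 4*x^2)/2


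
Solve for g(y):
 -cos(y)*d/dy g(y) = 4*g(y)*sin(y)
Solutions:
 g(y) = C1*cos(y)^4


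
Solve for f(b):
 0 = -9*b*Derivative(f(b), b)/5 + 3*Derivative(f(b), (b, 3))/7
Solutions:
 f(b) = C1 + Integral(C2*airyai(21^(1/3)*5^(2/3)*b/5) + C3*airybi(21^(1/3)*5^(2/3)*b/5), b)


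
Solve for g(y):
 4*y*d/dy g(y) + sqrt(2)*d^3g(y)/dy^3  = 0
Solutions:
 g(y) = C1 + Integral(C2*airyai(-sqrt(2)*y) + C3*airybi(-sqrt(2)*y), y)


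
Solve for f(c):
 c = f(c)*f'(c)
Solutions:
 f(c) = -sqrt(C1 + c^2)
 f(c) = sqrt(C1 + c^2)


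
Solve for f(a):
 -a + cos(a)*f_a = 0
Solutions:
 f(a) = C1 + Integral(a/cos(a), a)


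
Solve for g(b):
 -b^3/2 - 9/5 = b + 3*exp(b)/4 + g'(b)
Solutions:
 g(b) = C1 - b^4/8 - b^2/2 - 9*b/5 - 3*exp(b)/4


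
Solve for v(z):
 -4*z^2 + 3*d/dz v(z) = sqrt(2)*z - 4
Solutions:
 v(z) = C1 + 4*z^3/9 + sqrt(2)*z^2/6 - 4*z/3


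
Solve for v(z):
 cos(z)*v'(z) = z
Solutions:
 v(z) = C1 + Integral(z/cos(z), z)


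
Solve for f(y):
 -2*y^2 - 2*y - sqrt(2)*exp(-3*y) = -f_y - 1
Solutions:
 f(y) = C1 + 2*y^3/3 + y^2 - y - sqrt(2)*exp(-3*y)/3


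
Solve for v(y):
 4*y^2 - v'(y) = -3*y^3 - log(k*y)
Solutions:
 v(y) = C1 + 3*y^4/4 + 4*y^3/3 + y*log(k*y) - y


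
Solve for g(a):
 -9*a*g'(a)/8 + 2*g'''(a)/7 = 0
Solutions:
 g(a) = C1 + Integral(C2*airyai(2^(2/3)*63^(1/3)*a/4) + C3*airybi(2^(2/3)*63^(1/3)*a/4), a)


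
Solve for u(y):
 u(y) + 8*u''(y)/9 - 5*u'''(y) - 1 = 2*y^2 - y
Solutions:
 u(y) = C1*exp(y*(-2^(2/3)*(405*sqrt(1482369) + 493099)^(1/3) - 128*2^(1/3)/(405*sqrt(1482369) + 493099)^(1/3) + 32)/540)*sin(2^(1/3)*sqrt(3)*y*(-2^(1/3)*(405*sqrt(1482369) + 493099)^(1/3) + 128/(405*sqrt(1482369) + 493099)^(1/3))/540) + C2*exp(y*(-2^(2/3)*(405*sqrt(1482369) + 493099)^(1/3) - 128*2^(1/3)/(405*sqrt(1482369) + 493099)^(1/3) + 32)/540)*cos(2^(1/3)*sqrt(3)*y*(-2^(1/3)*(405*sqrt(1482369) + 493099)^(1/3) + 128/(405*sqrt(1482369) + 493099)^(1/3))/540) + C3*exp(y*(128*2^(1/3)/(405*sqrt(1482369) + 493099)^(1/3) + 16 + 2^(2/3)*(405*sqrt(1482369) + 493099)^(1/3))/270) + 2*y^2 - y - 23/9


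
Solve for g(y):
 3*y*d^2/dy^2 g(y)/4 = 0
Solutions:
 g(y) = C1 + C2*y


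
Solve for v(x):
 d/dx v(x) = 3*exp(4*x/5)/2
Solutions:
 v(x) = C1 + 15*exp(4*x/5)/8


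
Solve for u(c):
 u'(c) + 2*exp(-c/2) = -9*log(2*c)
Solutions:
 u(c) = C1 - 9*c*log(c) + 9*c*(1 - log(2)) + 4*exp(-c/2)


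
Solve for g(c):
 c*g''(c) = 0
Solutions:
 g(c) = C1 + C2*c


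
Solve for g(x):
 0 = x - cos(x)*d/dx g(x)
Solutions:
 g(x) = C1 + Integral(x/cos(x), x)


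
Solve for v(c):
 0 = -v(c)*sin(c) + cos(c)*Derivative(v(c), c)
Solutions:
 v(c) = C1/cos(c)


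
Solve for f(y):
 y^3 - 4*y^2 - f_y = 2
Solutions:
 f(y) = C1 + y^4/4 - 4*y^3/3 - 2*y


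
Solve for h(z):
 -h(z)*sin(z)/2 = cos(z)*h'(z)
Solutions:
 h(z) = C1*sqrt(cos(z))


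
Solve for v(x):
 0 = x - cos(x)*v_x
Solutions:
 v(x) = C1 + Integral(x/cos(x), x)


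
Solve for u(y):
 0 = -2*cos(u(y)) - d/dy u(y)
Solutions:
 u(y) = pi - asin((C1 + exp(4*y))/(C1 - exp(4*y)))
 u(y) = asin((C1 + exp(4*y))/(C1 - exp(4*y)))


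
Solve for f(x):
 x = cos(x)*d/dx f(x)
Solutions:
 f(x) = C1 + Integral(x/cos(x), x)


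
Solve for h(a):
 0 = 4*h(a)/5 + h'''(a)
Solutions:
 h(a) = C3*exp(-10^(2/3)*a/5) + (C1*sin(10^(2/3)*sqrt(3)*a/10) + C2*cos(10^(2/3)*sqrt(3)*a/10))*exp(10^(2/3)*a/10)


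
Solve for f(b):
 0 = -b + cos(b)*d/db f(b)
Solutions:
 f(b) = C1 + Integral(b/cos(b), b)


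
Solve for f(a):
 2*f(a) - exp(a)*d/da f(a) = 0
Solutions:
 f(a) = C1*exp(-2*exp(-a))


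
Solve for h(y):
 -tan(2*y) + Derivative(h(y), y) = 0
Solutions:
 h(y) = C1 - log(cos(2*y))/2


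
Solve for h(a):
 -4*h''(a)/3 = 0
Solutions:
 h(a) = C1 + C2*a


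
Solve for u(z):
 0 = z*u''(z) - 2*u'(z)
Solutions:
 u(z) = C1 + C2*z^3


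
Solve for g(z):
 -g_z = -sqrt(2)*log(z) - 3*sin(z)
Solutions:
 g(z) = C1 + sqrt(2)*z*(log(z) - 1) - 3*cos(z)


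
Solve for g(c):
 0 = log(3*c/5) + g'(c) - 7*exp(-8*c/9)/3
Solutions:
 g(c) = C1 - c*log(c) + c*(-log(3) + 1 + log(5)) - 21*exp(-8*c/9)/8


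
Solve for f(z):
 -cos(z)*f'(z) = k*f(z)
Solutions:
 f(z) = C1*exp(k*(log(sin(z) - 1) - log(sin(z) + 1))/2)


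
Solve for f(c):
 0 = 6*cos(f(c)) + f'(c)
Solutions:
 f(c) = pi - asin((C1 + exp(12*c))/(C1 - exp(12*c)))
 f(c) = asin((C1 + exp(12*c))/(C1 - exp(12*c)))


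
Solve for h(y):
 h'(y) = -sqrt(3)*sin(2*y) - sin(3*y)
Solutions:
 h(y) = C1 + sqrt(3)*cos(2*y)/2 + cos(3*y)/3


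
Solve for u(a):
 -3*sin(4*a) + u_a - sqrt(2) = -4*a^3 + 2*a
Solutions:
 u(a) = C1 - a^4 + a^2 + sqrt(2)*a - 3*cos(4*a)/4


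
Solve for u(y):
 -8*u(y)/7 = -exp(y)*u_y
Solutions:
 u(y) = C1*exp(-8*exp(-y)/7)


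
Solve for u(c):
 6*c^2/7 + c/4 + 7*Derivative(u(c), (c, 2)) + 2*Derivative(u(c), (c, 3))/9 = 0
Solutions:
 u(c) = C1 + C2*c + C3*exp(-63*c/2) - c^4/98 - 115*c^3/24696 + 115*c^2/259308


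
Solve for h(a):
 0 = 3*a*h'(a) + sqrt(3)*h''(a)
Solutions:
 h(a) = C1 + C2*erf(sqrt(2)*3^(1/4)*a/2)


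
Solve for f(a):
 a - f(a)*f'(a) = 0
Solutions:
 f(a) = -sqrt(C1 + a^2)
 f(a) = sqrt(C1 + a^2)


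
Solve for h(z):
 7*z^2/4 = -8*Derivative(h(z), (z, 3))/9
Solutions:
 h(z) = C1 + C2*z + C3*z^2 - 21*z^5/640


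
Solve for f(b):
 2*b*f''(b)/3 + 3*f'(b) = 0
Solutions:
 f(b) = C1 + C2/b^(7/2)


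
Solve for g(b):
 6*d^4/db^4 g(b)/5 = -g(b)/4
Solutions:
 g(b) = (C1*sin(135^(1/4)*2^(3/4)*b/12) + C2*cos(135^(1/4)*2^(3/4)*b/12))*exp(-135^(1/4)*2^(3/4)*b/12) + (C3*sin(135^(1/4)*2^(3/4)*b/12) + C4*cos(135^(1/4)*2^(3/4)*b/12))*exp(135^(1/4)*2^(3/4)*b/12)


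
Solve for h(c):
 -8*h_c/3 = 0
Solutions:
 h(c) = C1


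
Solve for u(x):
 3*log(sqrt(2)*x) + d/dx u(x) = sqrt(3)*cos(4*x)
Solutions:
 u(x) = C1 - 3*x*log(x) - 3*x*log(2)/2 + 3*x + sqrt(3)*sin(4*x)/4


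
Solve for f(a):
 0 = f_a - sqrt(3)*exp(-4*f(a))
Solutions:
 f(a) = log(-I*(C1 + 4*sqrt(3)*a)^(1/4))
 f(a) = log(I*(C1 + 4*sqrt(3)*a)^(1/4))
 f(a) = log(-(C1 + 4*sqrt(3)*a)^(1/4))
 f(a) = log(C1 + 4*sqrt(3)*a)/4


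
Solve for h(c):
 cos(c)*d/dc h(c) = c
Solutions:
 h(c) = C1 + Integral(c/cos(c), c)


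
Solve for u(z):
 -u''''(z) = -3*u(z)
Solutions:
 u(z) = C1*exp(-3^(1/4)*z) + C2*exp(3^(1/4)*z) + C3*sin(3^(1/4)*z) + C4*cos(3^(1/4)*z)


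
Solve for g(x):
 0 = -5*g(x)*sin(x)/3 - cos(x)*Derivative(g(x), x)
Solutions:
 g(x) = C1*cos(x)^(5/3)


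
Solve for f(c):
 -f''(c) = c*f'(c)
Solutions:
 f(c) = C1 + C2*erf(sqrt(2)*c/2)


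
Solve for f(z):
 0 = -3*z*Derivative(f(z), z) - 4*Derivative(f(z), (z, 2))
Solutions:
 f(z) = C1 + C2*erf(sqrt(6)*z/4)


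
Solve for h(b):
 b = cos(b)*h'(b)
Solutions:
 h(b) = C1 + Integral(b/cos(b), b)


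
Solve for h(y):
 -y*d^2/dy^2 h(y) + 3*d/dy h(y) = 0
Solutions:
 h(y) = C1 + C2*y^4


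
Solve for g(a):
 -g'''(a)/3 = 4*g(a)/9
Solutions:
 g(a) = C3*exp(-6^(2/3)*a/3) + (C1*sin(2^(2/3)*3^(1/6)*a/2) + C2*cos(2^(2/3)*3^(1/6)*a/2))*exp(6^(2/3)*a/6)


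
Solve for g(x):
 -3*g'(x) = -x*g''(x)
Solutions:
 g(x) = C1 + C2*x^4


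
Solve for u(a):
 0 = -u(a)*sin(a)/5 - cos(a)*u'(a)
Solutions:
 u(a) = C1*cos(a)^(1/5)


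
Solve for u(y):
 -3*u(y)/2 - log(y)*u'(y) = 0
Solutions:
 u(y) = C1*exp(-3*li(y)/2)


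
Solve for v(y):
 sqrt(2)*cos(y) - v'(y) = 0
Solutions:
 v(y) = C1 + sqrt(2)*sin(y)


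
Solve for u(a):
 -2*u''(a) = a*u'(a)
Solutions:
 u(a) = C1 + C2*erf(a/2)


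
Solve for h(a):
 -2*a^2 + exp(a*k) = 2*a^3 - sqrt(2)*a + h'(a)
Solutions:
 h(a) = C1 - a^4/2 - 2*a^3/3 + sqrt(2)*a^2/2 + exp(a*k)/k


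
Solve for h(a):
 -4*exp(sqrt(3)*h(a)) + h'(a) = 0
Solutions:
 h(a) = sqrt(3)*(2*log(-1/(C1 + 4*a)) - log(3))/6


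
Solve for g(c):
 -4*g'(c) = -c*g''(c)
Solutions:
 g(c) = C1 + C2*c^5


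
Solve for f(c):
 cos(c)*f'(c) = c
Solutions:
 f(c) = C1 + Integral(c/cos(c), c)


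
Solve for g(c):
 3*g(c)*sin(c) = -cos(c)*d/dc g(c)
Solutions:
 g(c) = C1*cos(c)^3


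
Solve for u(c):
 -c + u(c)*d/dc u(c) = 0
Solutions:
 u(c) = -sqrt(C1 + c^2)
 u(c) = sqrt(C1 + c^2)


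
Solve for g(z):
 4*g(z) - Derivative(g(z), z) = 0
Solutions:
 g(z) = C1*exp(4*z)


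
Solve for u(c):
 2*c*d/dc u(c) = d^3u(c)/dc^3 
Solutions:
 u(c) = C1 + Integral(C2*airyai(2^(1/3)*c) + C3*airybi(2^(1/3)*c), c)


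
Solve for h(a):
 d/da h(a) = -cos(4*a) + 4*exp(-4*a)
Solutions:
 h(a) = C1 - sin(4*a)/4 - exp(-4*a)


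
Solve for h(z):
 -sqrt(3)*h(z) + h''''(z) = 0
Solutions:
 h(z) = C1*exp(-3^(1/8)*z) + C2*exp(3^(1/8)*z) + C3*sin(3^(1/8)*z) + C4*cos(3^(1/8)*z)


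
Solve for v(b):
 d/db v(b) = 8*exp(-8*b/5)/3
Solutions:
 v(b) = C1 - 5*exp(-8*b/5)/3


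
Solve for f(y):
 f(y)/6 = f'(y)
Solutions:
 f(y) = C1*exp(y/6)


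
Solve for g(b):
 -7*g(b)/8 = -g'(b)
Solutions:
 g(b) = C1*exp(7*b/8)


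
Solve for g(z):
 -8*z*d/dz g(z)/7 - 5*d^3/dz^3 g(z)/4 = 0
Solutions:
 g(z) = C1 + Integral(C2*airyai(-2*70^(2/3)*z/35) + C3*airybi(-2*70^(2/3)*z/35), z)


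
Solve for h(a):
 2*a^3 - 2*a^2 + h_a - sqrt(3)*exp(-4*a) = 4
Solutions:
 h(a) = C1 - a^4/2 + 2*a^3/3 + 4*a - sqrt(3)*exp(-4*a)/4


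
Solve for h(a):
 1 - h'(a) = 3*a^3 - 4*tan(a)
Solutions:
 h(a) = C1 - 3*a^4/4 + a - 4*log(cos(a))


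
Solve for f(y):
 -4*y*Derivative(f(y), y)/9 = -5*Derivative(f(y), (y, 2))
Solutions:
 f(y) = C1 + C2*erfi(sqrt(10)*y/15)


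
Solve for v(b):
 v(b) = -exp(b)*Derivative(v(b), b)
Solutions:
 v(b) = C1*exp(exp(-b))


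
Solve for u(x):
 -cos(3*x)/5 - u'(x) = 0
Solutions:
 u(x) = C1 - sin(3*x)/15


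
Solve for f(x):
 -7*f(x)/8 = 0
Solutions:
 f(x) = 0


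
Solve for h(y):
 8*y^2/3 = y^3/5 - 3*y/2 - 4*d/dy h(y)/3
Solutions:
 h(y) = C1 + 3*y^4/80 - 2*y^3/3 - 9*y^2/16


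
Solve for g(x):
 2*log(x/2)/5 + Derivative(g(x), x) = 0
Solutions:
 g(x) = C1 - 2*x*log(x)/5 + 2*x*log(2)/5 + 2*x/5


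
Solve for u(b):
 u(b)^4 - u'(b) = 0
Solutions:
 u(b) = (-1/(C1 + 3*b))^(1/3)
 u(b) = (-1/(C1 + b))^(1/3)*(-3^(2/3) - 3*3^(1/6)*I)/6
 u(b) = (-1/(C1 + b))^(1/3)*(-3^(2/3) + 3*3^(1/6)*I)/6


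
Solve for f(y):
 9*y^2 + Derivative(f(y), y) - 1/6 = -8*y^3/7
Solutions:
 f(y) = C1 - 2*y^4/7 - 3*y^3 + y/6


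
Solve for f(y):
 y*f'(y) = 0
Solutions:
 f(y) = C1


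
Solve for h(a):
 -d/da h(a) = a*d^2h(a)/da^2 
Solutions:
 h(a) = C1 + C2*log(a)


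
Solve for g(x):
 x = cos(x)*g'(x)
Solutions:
 g(x) = C1 + Integral(x/cos(x), x)


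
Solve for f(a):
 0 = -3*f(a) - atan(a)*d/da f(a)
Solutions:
 f(a) = C1*exp(-3*Integral(1/atan(a), a))


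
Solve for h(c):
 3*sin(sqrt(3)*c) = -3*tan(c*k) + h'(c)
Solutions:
 h(c) = C1 + 3*Piecewise((-log(cos(c*k))/k, Ne(k, 0)), (0, True)) - sqrt(3)*cos(sqrt(3)*c)


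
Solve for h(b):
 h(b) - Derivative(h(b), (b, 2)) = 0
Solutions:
 h(b) = C1*exp(-b) + C2*exp(b)


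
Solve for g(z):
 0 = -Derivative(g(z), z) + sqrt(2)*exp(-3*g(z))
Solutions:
 g(z) = log(C1 + 3*sqrt(2)*z)/3
 g(z) = log((-3^(1/3) - 3^(5/6)*I)*(C1 + sqrt(2)*z)^(1/3)/2)
 g(z) = log((-3^(1/3) + 3^(5/6)*I)*(C1 + sqrt(2)*z)^(1/3)/2)


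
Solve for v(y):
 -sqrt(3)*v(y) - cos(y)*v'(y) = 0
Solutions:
 v(y) = C1*(sin(y) - 1)^(sqrt(3)/2)/(sin(y) + 1)^(sqrt(3)/2)


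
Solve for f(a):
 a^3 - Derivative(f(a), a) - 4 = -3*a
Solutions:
 f(a) = C1 + a^4/4 + 3*a^2/2 - 4*a


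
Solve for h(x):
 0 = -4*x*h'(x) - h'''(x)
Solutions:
 h(x) = C1 + Integral(C2*airyai(-2^(2/3)*x) + C3*airybi(-2^(2/3)*x), x)


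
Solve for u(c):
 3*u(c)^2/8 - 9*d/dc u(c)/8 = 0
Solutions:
 u(c) = -3/(C1 + c)


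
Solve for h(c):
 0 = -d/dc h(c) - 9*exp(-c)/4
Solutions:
 h(c) = C1 + 9*exp(-c)/4


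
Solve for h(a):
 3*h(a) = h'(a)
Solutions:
 h(a) = C1*exp(3*a)


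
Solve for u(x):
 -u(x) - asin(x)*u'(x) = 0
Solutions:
 u(x) = C1*exp(-Integral(1/asin(x), x))


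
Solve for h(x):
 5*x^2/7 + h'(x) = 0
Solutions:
 h(x) = C1 - 5*x^3/21


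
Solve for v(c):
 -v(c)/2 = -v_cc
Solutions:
 v(c) = C1*exp(-sqrt(2)*c/2) + C2*exp(sqrt(2)*c/2)


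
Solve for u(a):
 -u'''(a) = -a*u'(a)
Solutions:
 u(a) = C1 + Integral(C2*airyai(a) + C3*airybi(a), a)


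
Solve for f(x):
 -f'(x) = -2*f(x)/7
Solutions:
 f(x) = C1*exp(2*x/7)


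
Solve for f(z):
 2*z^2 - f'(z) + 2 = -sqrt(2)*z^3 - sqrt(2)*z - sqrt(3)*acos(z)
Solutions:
 f(z) = C1 + sqrt(2)*z^4/4 + 2*z^3/3 + sqrt(2)*z^2/2 + 2*z + sqrt(3)*(z*acos(z) - sqrt(1 - z^2))


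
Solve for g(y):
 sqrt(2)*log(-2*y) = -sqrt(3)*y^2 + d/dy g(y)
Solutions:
 g(y) = C1 + sqrt(3)*y^3/3 + sqrt(2)*y*log(-y) + sqrt(2)*y*(-1 + log(2))


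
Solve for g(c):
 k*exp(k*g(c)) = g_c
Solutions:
 g(c) = Piecewise((log(-1/(C1*k + c*k^2))/k, Ne(k, 0)), (nan, True))
 g(c) = Piecewise((C1 + c*k, Eq(k, 0)), (nan, True))


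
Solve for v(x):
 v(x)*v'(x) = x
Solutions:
 v(x) = -sqrt(C1 + x^2)
 v(x) = sqrt(C1 + x^2)


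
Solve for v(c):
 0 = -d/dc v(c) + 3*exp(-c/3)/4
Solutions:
 v(c) = C1 - 9*exp(-c/3)/4


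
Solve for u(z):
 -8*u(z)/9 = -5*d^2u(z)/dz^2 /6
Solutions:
 u(z) = C1*exp(-4*sqrt(15)*z/15) + C2*exp(4*sqrt(15)*z/15)


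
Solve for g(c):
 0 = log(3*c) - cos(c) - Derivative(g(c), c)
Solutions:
 g(c) = C1 + c*log(c) - c + c*log(3) - sin(c)


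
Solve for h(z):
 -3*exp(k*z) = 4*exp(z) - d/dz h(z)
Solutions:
 h(z) = C1 + 4*exp(z) + 3*exp(k*z)/k


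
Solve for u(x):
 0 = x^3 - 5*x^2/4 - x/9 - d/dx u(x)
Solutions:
 u(x) = C1 + x^4/4 - 5*x^3/12 - x^2/18


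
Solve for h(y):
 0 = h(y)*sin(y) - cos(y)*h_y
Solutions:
 h(y) = C1/cos(y)


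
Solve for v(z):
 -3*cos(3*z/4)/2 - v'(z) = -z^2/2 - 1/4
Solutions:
 v(z) = C1 + z^3/6 + z/4 - 2*sin(3*z/4)


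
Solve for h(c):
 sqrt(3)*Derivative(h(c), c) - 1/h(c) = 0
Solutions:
 h(c) = -sqrt(C1 + 6*sqrt(3)*c)/3
 h(c) = sqrt(C1 + 6*sqrt(3)*c)/3


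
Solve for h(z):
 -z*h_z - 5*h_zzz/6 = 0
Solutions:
 h(z) = C1 + Integral(C2*airyai(-5^(2/3)*6^(1/3)*z/5) + C3*airybi(-5^(2/3)*6^(1/3)*z/5), z)


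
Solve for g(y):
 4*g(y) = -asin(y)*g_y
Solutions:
 g(y) = C1*exp(-4*Integral(1/asin(y), y))


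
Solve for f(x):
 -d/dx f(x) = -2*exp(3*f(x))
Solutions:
 f(x) = log(-1/(C1 + 6*x))/3
 f(x) = log((-1/(C1 + 2*x))^(1/3)*(-3^(2/3) - 3*3^(1/6)*I)/6)
 f(x) = log((-1/(C1 + 2*x))^(1/3)*(-3^(2/3) + 3*3^(1/6)*I)/6)


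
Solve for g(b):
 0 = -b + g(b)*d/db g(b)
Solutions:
 g(b) = -sqrt(C1 + b^2)
 g(b) = sqrt(C1 + b^2)


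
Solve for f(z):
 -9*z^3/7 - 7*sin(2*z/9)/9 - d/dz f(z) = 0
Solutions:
 f(z) = C1 - 9*z^4/28 + 7*cos(2*z/9)/2


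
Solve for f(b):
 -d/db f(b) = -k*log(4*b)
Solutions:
 f(b) = C1 + b*k*log(b) - b*k + b*k*log(4)


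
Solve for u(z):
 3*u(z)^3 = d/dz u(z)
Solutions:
 u(z) = -sqrt(2)*sqrt(-1/(C1 + 3*z))/2
 u(z) = sqrt(2)*sqrt(-1/(C1 + 3*z))/2


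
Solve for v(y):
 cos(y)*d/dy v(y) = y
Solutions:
 v(y) = C1 + Integral(y/cos(y), y)


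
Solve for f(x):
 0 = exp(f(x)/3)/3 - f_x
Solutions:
 f(x) = 3*log(-1/(C1 + x)) + 6*log(3)


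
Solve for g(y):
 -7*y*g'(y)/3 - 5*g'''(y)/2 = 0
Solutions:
 g(y) = C1 + Integral(C2*airyai(-14^(1/3)*15^(2/3)*y/15) + C3*airybi(-14^(1/3)*15^(2/3)*y/15), y)


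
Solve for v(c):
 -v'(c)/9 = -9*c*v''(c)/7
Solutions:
 v(c) = C1 + C2*c^(88/81)


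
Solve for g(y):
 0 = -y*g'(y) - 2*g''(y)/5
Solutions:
 g(y) = C1 + C2*erf(sqrt(5)*y/2)


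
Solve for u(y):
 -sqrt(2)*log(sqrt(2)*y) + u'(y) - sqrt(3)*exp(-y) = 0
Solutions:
 u(y) = C1 + sqrt(2)*y*log(y) + sqrt(2)*y*(-1 + log(2)/2) - sqrt(3)*exp(-y)


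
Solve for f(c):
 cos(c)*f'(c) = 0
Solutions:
 f(c) = C1


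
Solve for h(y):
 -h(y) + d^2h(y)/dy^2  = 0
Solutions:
 h(y) = C1*exp(-y) + C2*exp(y)


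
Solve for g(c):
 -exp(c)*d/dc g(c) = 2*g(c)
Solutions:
 g(c) = C1*exp(2*exp(-c))


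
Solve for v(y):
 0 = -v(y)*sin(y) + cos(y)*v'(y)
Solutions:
 v(y) = C1/cos(y)


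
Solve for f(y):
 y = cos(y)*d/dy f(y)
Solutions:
 f(y) = C1 + Integral(y/cos(y), y)


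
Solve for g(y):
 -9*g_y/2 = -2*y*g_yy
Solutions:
 g(y) = C1 + C2*y^(13/4)


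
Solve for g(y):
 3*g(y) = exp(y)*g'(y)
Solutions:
 g(y) = C1*exp(-3*exp(-y))


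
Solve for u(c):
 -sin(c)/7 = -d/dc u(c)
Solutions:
 u(c) = C1 - cos(c)/7


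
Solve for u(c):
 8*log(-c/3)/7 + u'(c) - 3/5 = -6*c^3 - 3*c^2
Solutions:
 u(c) = C1 - 3*c^4/2 - c^3 - 8*c*log(-c)/7 + c*(40*log(3) + 61)/35


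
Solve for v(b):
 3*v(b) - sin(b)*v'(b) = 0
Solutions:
 v(b) = C1*(cos(b) - 1)^(3/2)/(cos(b) + 1)^(3/2)


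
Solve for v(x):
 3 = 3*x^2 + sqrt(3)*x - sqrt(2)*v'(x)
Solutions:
 v(x) = C1 + sqrt(2)*x^3/2 + sqrt(6)*x^2/4 - 3*sqrt(2)*x/2


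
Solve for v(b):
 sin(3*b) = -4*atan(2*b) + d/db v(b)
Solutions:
 v(b) = C1 + 4*b*atan(2*b) - log(4*b^2 + 1) - cos(3*b)/3


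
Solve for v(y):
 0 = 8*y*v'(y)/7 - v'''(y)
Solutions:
 v(y) = C1 + Integral(C2*airyai(2*7^(2/3)*y/7) + C3*airybi(2*7^(2/3)*y/7), y)


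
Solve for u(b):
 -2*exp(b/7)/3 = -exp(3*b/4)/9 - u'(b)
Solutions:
 u(b) = C1 + 14*exp(b/7)/3 - 4*exp(3*b/4)/27


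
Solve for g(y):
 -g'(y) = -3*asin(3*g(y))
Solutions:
 Integral(1/asin(3*_y), (_y, g(y))) = C1 + 3*y


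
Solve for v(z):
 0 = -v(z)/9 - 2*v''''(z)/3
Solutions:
 v(z) = (C1*sin(2^(1/4)*3^(3/4)*z/6) + C2*cos(2^(1/4)*3^(3/4)*z/6))*exp(-2^(1/4)*3^(3/4)*z/6) + (C3*sin(2^(1/4)*3^(3/4)*z/6) + C4*cos(2^(1/4)*3^(3/4)*z/6))*exp(2^(1/4)*3^(3/4)*z/6)


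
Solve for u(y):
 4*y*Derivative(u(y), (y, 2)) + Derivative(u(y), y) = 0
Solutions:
 u(y) = C1 + C2*y^(3/4)


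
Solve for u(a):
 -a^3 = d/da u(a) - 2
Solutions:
 u(a) = C1 - a^4/4 + 2*a


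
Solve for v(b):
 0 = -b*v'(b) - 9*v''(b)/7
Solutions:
 v(b) = C1 + C2*erf(sqrt(14)*b/6)


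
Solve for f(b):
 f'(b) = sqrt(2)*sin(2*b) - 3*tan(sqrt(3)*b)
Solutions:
 f(b) = C1 + sqrt(3)*log(cos(sqrt(3)*b)) - sqrt(2)*cos(2*b)/2


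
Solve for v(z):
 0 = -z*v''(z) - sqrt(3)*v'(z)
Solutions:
 v(z) = C1 + C2*z^(1 - sqrt(3))


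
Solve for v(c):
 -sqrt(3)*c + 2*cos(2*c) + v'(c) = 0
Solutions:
 v(c) = C1 + sqrt(3)*c^2/2 - sin(2*c)


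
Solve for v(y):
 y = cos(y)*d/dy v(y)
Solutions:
 v(y) = C1 + Integral(y/cos(y), y)


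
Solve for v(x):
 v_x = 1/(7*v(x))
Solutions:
 v(x) = -sqrt(C1 + 14*x)/7
 v(x) = sqrt(C1 + 14*x)/7


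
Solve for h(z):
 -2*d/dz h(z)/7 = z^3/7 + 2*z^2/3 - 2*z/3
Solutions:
 h(z) = C1 - z^4/8 - 7*z^3/9 + 7*z^2/6


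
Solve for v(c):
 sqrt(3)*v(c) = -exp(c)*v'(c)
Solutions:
 v(c) = C1*exp(sqrt(3)*exp(-c))


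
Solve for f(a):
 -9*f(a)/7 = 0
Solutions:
 f(a) = 0


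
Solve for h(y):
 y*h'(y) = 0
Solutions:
 h(y) = C1


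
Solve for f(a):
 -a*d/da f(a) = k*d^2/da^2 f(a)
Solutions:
 f(a) = C1 + C2*sqrt(k)*erf(sqrt(2)*a*sqrt(1/k)/2)


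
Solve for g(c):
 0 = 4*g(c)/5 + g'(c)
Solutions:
 g(c) = C1*exp(-4*c/5)


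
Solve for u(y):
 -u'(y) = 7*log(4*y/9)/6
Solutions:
 u(y) = C1 - 7*y*log(y)/6 - 7*y*log(2)/3 + 7*y/6 + 7*y*log(3)/3


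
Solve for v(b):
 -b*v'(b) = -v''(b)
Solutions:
 v(b) = C1 + C2*erfi(sqrt(2)*b/2)


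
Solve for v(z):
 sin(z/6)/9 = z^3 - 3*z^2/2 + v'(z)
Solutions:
 v(z) = C1 - z^4/4 + z^3/2 - 2*cos(z/6)/3


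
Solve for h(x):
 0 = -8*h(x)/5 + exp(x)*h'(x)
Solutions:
 h(x) = C1*exp(-8*exp(-x)/5)


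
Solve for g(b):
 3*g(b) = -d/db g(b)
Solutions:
 g(b) = C1*exp(-3*b)


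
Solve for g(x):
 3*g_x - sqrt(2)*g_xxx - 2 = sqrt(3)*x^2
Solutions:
 g(x) = C1 + C2*exp(-2^(3/4)*sqrt(3)*x/2) + C3*exp(2^(3/4)*sqrt(3)*x/2) + sqrt(3)*x^3/9 + 2*sqrt(6)*x/9 + 2*x/3


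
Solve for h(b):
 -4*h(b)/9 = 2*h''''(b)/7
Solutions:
 h(b) = (C1*sin(2^(3/4)*sqrt(3)*7^(1/4)*b/6) + C2*cos(2^(3/4)*sqrt(3)*7^(1/4)*b/6))*exp(-2^(3/4)*sqrt(3)*7^(1/4)*b/6) + (C3*sin(2^(3/4)*sqrt(3)*7^(1/4)*b/6) + C4*cos(2^(3/4)*sqrt(3)*7^(1/4)*b/6))*exp(2^(3/4)*sqrt(3)*7^(1/4)*b/6)


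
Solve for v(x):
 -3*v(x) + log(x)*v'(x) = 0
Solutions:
 v(x) = C1*exp(3*li(x))


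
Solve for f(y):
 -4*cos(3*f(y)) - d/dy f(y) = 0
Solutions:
 f(y) = -asin((C1 + exp(24*y))/(C1 - exp(24*y)))/3 + pi/3
 f(y) = asin((C1 + exp(24*y))/(C1 - exp(24*y)))/3


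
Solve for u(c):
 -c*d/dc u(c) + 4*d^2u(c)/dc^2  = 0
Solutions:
 u(c) = C1 + C2*erfi(sqrt(2)*c/4)


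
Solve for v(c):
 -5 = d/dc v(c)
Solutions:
 v(c) = C1 - 5*c


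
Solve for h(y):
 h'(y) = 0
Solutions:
 h(y) = C1


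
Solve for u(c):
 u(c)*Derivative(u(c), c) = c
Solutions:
 u(c) = -sqrt(C1 + c^2)
 u(c) = sqrt(C1 + c^2)


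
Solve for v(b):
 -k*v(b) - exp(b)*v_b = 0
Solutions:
 v(b) = C1*exp(k*exp(-b))


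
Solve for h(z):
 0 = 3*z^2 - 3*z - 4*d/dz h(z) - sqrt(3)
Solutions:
 h(z) = C1 + z^3/4 - 3*z^2/8 - sqrt(3)*z/4


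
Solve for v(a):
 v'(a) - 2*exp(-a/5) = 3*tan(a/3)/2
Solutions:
 v(a) = C1 + 9*log(tan(a/3)^2 + 1)/4 - 10*exp(-a/5)


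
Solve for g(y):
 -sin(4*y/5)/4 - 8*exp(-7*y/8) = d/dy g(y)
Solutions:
 g(y) = C1 + 5*cos(4*y/5)/16 + 64*exp(-7*y/8)/7


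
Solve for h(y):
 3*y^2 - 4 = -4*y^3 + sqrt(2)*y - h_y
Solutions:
 h(y) = C1 - y^4 - y^3 + sqrt(2)*y^2/2 + 4*y


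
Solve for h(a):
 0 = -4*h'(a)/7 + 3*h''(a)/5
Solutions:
 h(a) = C1 + C2*exp(20*a/21)


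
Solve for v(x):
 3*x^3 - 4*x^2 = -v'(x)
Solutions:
 v(x) = C1 - 3*x^4/4 + 4*x^3/3


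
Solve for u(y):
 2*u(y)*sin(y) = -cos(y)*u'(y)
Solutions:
 u(y) = C1*cos(y)^2


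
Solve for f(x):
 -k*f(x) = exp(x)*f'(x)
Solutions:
 f(x) = C1*exp(k*exp(-x))


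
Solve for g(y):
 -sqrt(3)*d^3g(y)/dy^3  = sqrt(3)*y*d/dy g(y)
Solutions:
 g(y) = C1 + Integral(C2*airyai(-y) + C3*airybi(-y), y)


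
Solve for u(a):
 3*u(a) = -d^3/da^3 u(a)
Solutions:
 u(a) = C3*exp(-3^(1/3)*a) + (C1*sin(3^(5/6)*a/2) + C2*cos(3^(5/6)*a/2))*exp(3^(1/3)*a/2)


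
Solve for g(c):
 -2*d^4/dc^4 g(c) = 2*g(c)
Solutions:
 g(c) = (C1*sin(sqrt(2)*c/2) + C2*cos(sqrt(2)*c/2))*exp(-sqrt(2)*c/2) + (C3*sin(sqrt(2)*c/2) + C4*cos(sqrt(2)*c/2))*exp(sqrt(2)*c/2)


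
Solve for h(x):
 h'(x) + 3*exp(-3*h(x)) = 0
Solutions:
 h(x) = log(C1 - 9*x)/3
 h(x) = log((-3^(1/3) - 3^(5/6)*I)*(C1 - 3*x)^(1/3)/2)
 h(x) = log((-3^(1/3) + 3^(5/6)*I)*(C1 - 3*x)^(1/3)/2)


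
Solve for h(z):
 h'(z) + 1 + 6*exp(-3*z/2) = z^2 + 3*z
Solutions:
 h(z) = C1 + z^3/3 + 3*z^2/2 - z + 4*exp(-3*z/2)


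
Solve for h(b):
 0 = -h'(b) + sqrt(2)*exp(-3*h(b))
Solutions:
 h(b) = log(C1 + 3*sqrt(2)*b)/3
 h(b) = log((-3^(1/3) - 3^(5/6)*I)*(C1 + sqrt(2)*b)^(1/3)/2)
 h(b) = log((-3^(1/3) + 3^(5/6)*I)*(C1 + sqrt(2)*b)^(1/3)/2)


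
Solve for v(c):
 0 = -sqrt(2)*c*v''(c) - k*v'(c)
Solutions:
 v(c) = C1 + c^(-sqrt(2)*re(k)/2 + 1)*(C2*sin(sqrt(2)*log(c)*Abs(im(k))/2) + C3*cos(sqrt(2)*log(c)*im(k)/2))


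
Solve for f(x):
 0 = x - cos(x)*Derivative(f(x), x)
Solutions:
 f(x) = C1 + Integral(x/cos(x), x)


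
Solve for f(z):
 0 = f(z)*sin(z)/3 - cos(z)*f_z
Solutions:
 f(z) = C1/cos(z)^(1/3)


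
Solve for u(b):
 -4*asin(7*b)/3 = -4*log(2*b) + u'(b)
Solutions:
 u(b) = C1 + 4*b*log(b) - 4*b*asin(7*b)/3 - 4*b + 4*b*log(2) - 4*sqrt(1 - 49*b^2)/21


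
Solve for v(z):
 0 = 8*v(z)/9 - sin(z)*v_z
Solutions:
 v(z) = C1*(cos(z) - 1)^(4/9)/(cos(z) + 1)^(4/9)


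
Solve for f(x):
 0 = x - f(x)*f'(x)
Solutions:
 f(x) = -sqrt(C1 + x^2)
 f(x) = sqrt(C1 + x^2)


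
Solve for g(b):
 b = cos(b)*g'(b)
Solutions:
 g(b) = C1 + Integral(b/cos(b), b)


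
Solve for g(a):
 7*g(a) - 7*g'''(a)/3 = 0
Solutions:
 g(a) = C3*exp(3^(1/3)*a) + (C1*sin(3^(5/6)*a/2) + C2*cos(3^(5/6)*a/2))*exp(-3^(1/3)*a/2)


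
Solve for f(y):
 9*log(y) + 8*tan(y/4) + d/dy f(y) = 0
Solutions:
 f(y) = C1 - 9*y*log(y) + 9*y + 32*log(cos(y/4))


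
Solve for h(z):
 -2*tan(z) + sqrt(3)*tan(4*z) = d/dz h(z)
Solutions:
 h(z) = C1 + 2*log(cos(z)) - sqrt(3)*log(cos(4*z))/4


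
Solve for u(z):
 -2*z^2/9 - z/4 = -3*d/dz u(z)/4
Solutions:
 u(z) = C1 + 8*z^3/81 + z^2/6


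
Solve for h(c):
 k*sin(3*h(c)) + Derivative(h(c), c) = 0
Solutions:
 h(c) = -acos((-C1 - exp(6*c*k))/(C1 - exp(6*c*k)))/3 + 2*pi/3
 h(c) = acos((-C1 - exp(6*c*k))/(C1 - exp(6*c*k)))/3


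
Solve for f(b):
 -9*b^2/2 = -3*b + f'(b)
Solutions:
 f(b) = C1 - 3*b^3/2 + 3*b^2/2


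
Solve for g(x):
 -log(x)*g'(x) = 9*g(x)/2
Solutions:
 g(x) = C1*exp(-9*li(x)/2)


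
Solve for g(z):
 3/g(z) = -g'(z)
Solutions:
 g(z) = -sqrt(C1 - 6*z)
 g(z) = sqrt(C1 - 6*z)


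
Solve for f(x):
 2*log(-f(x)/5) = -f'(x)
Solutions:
 Integral(1/(log(-_y) - log(5)), (_y, f(x)))/2 = C1 - x


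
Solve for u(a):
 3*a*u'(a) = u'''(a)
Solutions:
 u(a) = C1 + Integral(C2*airyai(3^(1/3)*a) + C3*airybi(3^(1/3)*a), a)


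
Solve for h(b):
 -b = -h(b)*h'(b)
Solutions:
 h(b) = -sqrt(C1 + b^2)
 h(b) = sqrt(C1 + b^2)


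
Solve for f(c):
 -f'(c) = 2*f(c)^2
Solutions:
 f(c) = 1/(C1 + 2*c)


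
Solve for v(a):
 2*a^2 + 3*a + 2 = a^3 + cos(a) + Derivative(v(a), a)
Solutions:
 v(a) = C1 - a^4/4 + 2*a^3/3 + 3*a^2/2 + 2*a - sin(a)


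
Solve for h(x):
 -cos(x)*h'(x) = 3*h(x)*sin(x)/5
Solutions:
 h(x) = C1*cos(x)^(3/5)


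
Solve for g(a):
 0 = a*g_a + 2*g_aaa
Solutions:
 g(a) = C1 + Integral(C2*airyai(-2^(2/3)*a/2) + C3*airybi(-2^(2/3)*a/2), a)


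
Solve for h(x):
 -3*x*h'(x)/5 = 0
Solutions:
 h(x) = C1


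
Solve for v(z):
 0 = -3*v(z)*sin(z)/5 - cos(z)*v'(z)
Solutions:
 v(z) = C1*cos(z)^(3/5)


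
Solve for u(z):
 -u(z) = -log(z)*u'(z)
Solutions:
 u(z) = C1*exp(li(z))


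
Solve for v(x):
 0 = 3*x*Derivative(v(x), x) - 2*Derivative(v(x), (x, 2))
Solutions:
 v(x) = C1 + C2*erfi(sqrt(3)*x/2)


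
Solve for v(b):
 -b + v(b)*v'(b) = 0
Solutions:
 v(b) = -sqrt(C1 + b^2)
 v(b) = sqrt(C1 + b^2)


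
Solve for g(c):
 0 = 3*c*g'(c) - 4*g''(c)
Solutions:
 g(c) = C1 + C2*erfi(sqrt(6)*c/4)


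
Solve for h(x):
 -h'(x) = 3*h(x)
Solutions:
 h(x) = C1*exp(-3*x)


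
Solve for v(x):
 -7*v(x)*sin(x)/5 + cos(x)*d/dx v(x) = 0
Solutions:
 v(x) = C1/cos(x)^(7/5)


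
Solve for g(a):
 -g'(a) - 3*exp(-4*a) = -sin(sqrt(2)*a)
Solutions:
 g(a) = C1 - sqrt(2)*cos(sqrt(2)*a)/2 + 3*exp(-4*a)/4


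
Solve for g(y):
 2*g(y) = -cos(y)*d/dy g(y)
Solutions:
 g(y) = C1*(sin(y) - 1)/(sin(y) + 1)


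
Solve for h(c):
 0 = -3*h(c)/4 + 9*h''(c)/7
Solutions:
 h(c) = C1*exp(-sqrt(21)*c/6) + C2*exp(sqrt(21)*c/6)


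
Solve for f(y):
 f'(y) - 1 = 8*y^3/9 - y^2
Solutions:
 f(y) = C1 + 2*y^4/9 - y^3/3 + y


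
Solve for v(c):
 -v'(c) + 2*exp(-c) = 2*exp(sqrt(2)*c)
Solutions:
 v(c) = C1 - sqrt(2)*exp(sqrt(2)*c) - 2*exp(-c)


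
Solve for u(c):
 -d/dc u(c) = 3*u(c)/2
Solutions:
 u(c) = C1*exp(-3*c/2)


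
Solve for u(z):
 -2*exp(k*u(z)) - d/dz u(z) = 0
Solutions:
 u(z) = Piecewise((log(1/(C1*k + 2*k*z))/k, Ne(k, 0)), (nan, True))
 u(z) = Piecewise((C1 - 2*z, Eq(k, 0)), (nan, True))


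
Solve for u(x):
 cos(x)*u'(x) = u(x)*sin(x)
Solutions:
 u(x) = C1/cos(x)


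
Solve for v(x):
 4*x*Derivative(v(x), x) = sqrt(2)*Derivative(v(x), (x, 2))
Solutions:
 v(x) = C1 + C2*erfi(2^(1/4)*x)


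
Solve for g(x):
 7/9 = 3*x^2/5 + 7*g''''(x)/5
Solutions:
 g(x) = C1 + C2*x + C3*x^2 + C4*x^3 - x^6/840 + 5*x^4/216


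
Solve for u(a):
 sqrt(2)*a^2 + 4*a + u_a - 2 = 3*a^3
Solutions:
 u(a) = C1 + 3*a^4/4 - sqrt(2)*a^3/3 - 2*a^2 + 2*a


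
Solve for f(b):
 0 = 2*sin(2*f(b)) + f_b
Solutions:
 f(b) = pi - acos((-C1 - exp(8*b))/(C1 - exp(8*b)))/2
 f(b) = acos((-C1 - exp(8*b))/(C1 - exp(8*b)))/2


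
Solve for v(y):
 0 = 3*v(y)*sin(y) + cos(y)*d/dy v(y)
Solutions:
 v(y) = C1*cos(y)^3


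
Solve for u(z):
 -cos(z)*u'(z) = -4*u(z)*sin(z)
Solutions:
 u(z) = C1/cos(z)^4


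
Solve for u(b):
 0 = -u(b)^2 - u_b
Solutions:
 u(b) = 1/(C1 + b)


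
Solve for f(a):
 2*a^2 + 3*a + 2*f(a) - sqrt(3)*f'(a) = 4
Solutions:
 f(a) = C1*exp(2*sqrt(3)*a/3) - a^2 - sqrt(3)*a - 3*a/2 - 3*sqrt(3)/4 + 1/2


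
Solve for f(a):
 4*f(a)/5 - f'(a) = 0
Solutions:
 f(a) = C1*exp(4*a/5)


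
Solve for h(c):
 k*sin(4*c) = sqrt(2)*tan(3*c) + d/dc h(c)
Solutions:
 h(c) = C1 - k*cos(4*c)/4 + sqrt(2)*log(cos(3*c))/3


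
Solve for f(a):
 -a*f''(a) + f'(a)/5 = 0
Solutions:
 f(a) = C1 + C2*a^(6/5)


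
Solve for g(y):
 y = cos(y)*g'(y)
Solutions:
 g(y) = C1 + Integral(y/cos(y), y)


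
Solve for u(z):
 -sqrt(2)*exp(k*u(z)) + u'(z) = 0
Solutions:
 u(z) = Piecewise((log(-1/(C1*k + sqrt(2)*k*z))/k, Ne(k, 0)), (nan, True))
 u(z) = Piecewise((C1 + sqrt(2)*z, Eq(k, 0)), (nan, True))


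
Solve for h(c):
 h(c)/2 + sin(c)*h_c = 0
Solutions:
 h(c) = C1*(cos(c) + 1)^(1/4)/(cos(c) - 1)^(1/4)


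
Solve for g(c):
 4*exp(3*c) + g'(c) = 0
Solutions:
 g(c) = C1 - 4*exp(3*c)/3


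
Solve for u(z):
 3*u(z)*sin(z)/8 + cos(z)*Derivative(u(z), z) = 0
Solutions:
 u(z) = C1*cos(z)^(3/8)


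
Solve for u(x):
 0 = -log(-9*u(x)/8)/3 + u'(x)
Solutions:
 -3*Integral(1/(log(-_y) - 3*log(2) + 2*log(3)), (_y, u(x))) = C1 - x


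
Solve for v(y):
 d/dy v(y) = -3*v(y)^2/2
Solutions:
 v(y) = 2/(C1 + 3*y)


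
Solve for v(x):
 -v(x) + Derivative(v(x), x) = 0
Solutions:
 v(x) = C1*exp(x)


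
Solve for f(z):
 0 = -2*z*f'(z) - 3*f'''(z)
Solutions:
 f(z) = C1 + Integral(C2*airyai(-2^(1/3)*3^(2/3)*z/3) + C3*airybi(-2^(1/3)*3^(2/3)*z/3), z)


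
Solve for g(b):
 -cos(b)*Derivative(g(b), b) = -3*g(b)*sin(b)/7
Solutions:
 g(b) = C1/cos(b)^(3/7)


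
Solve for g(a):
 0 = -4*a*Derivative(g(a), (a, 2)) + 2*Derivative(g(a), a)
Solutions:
 g(a) = C1 + C2*a^(3/2)


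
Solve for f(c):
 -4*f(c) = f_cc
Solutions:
 f(c) = C1*sin(2*c) + C2*cos(2*c)


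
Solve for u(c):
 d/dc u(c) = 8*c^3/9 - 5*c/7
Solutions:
 u(c) = C1 + 2*c^4/9 - 5*c^2/14


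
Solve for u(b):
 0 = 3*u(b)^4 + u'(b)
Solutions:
 u(b) = (-3^(2/3) - 3*3^(1/6)*I)*(1/(C1 + 3*b))^(1/3)/6
 u(b) = (-3^(2/3) + 3*3^(1/6)*I)*(1/(C1 + 3*b))^(1/3)/6
 u(b) = (1/(C1 + 9*b))^(1/3)


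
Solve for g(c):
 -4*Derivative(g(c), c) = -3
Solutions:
 g(c) = C1 + 3*c/4


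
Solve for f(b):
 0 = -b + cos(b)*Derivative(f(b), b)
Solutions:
 f(b) = C1 + Integral(b/cos(b), b)


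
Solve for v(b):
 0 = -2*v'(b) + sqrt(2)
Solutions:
 v(b) = C1 + sqrt(2)*b/2


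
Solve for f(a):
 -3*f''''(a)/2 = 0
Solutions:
 f(a) = C1 + C2*a + C3*a^2 + C4*a^3


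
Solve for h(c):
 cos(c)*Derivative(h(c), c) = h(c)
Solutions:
 h(c) = C1*sqrt(sin(c) + 1)/sqrt(sin(c) - 1)


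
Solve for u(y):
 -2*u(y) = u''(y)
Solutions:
 u(y) = C1*sin(sqrt(2)*y) + C2*cos(sqrt(2)*y)


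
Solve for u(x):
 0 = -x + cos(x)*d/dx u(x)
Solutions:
 u(x) = C1 + Integral(x/cos(x), x)


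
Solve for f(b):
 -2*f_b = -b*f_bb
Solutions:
 f(b) = C1 + C2*b^3


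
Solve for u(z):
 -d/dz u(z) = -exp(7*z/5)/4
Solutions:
 u(z) = C1 + 5*exp(7*z/5)/28


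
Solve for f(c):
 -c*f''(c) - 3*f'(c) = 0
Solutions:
 f(c) = C1 + C2/c^2


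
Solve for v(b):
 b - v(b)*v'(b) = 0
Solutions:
 v(b) = -sqrt(C1 + b^2)
 v(b) = sqrt(C1 + b^2)


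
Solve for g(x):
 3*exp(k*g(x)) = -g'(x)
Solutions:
 g(x) = Piecewise((log(1/(C1*k + 3*k*x))/k, Ne(k, 0)), (nan, True))
 g(x) = Piecewise((C1 - 3*x, Eq(k, 0)), (nan, True))


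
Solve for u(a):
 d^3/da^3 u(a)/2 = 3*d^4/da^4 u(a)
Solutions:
 u(a) = C1 + C2*a + C3*a^2 + C4*exp(a/6)


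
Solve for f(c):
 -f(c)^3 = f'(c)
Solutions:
 f(c) = -sqrt(2)*sqrt(-1/(C1 - c))/2
 f(c) = sqrt(2)*sqrt(-1/(C1 - c))/2


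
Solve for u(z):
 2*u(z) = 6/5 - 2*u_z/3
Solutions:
 u(z) = C1*exp(-3*z) + 3/5


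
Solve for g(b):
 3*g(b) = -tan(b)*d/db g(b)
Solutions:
 g(b) = C1/sin(b)^3


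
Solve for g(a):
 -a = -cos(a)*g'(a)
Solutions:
 g(a) = C1 + Integral(a/cos(a), a)


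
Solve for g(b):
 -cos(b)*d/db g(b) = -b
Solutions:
 g(b) = C1 + Integral(b/cos(b), b)


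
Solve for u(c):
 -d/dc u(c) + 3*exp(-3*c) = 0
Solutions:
 u(c) = C1 - exp(-3*c)


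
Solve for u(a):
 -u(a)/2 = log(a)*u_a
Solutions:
 u(a) = C1*exp(-li(a)/2)


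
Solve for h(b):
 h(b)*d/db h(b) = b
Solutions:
 h(b) = -sqrt(C1 + b^2)
 h(b) = sqrt(C1 + b^2)


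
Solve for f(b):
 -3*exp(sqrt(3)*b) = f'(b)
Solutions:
 f(b) = C1 - sqrt(3)*exp(sqrt(3)*b)
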